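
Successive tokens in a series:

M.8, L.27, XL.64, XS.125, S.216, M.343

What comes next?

L.512

Size: M, L, XL, XS, S, M → L (repeats M → L → XL → XS → S).
For the second component, perfect cubes: 2³, 3³, 4³, …: 8, 27, 64, 125, 216, 343 → 512.
Putting it together: L.512.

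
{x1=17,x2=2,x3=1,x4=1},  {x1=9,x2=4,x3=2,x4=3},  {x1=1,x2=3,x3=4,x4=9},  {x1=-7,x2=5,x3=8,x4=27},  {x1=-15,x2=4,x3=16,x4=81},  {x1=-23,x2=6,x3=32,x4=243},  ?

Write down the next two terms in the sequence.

{x1=-31,x2=5,x3=64,x4=729}, {x1=-39,x2=7,x3=128,x4=2187}

X1: −8 each step; 17, 9, 1, -7, -15, -23 → -31 → -39.
X2: alternating steps +2, −1, +2, −1, …, so 2, 4, 3, 5, 4, 6 → 5 → 7.
X3: 1, 2, 4, 8, 16, 32 → 64 → 128 (×2 each step).
For the x4, ×3 each step: 1, 3, 9, 27, 81, 243 → 729 → 2187.
So the next two terms are {x1=-31,x2=5,x3=64,x4=729} and {x1=-39,x2=7,x3=128,x4=2187}.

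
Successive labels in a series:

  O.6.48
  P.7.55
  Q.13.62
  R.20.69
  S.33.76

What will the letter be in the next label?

Letter goes O, P, Q, R, S → T (letters move forward 1 place in the alphabet).
Second component: 6, 7, 13, 20, 33 → 53 (each term is the sum of the two before it).
Third component: +7 each step, so 48, 55, 62, 69, 76 → 83.

T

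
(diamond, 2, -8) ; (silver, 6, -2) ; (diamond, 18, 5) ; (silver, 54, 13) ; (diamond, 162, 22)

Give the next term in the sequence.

Rank — alternates diamond ↔ silver: diamond, silver, diamond, silver, diamond → silver.
Second entry goes 2, 6, 18, 54, 162 → 486 (×3 each step).
Third entry: differences are 6, 7, 8, … (increasing by 1 each time), so -8, -2, 5, 13, 22 → 32.
Combining the parts gives (silver, 486, 32).

(silver, 486, 32)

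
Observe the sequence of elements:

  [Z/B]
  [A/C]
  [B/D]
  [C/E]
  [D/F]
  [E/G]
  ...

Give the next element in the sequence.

First letter — letters move forward 1 place in the alphabet, wrapping Z→A: Z, A, B, C, D, E → F.
Second letter: letters move forward 1 place in the alphabet; B, C, D, E, F, G → H.
Putting it together: [F/H].

[F/H]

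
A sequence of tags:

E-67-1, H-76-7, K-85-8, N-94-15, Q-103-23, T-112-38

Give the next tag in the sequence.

Letter: letters move forward 3 places in the alphabet, so E, H, K, N, Q, T → W.
For the second component, +9 each step: 67, 76, 85, 94, 103, 112 → 121.
Third component: each term is the sum of the two before it; 1, 7, 8, 15, 23, 38 → 61.
Putting it together: W-121-61.

W-121-61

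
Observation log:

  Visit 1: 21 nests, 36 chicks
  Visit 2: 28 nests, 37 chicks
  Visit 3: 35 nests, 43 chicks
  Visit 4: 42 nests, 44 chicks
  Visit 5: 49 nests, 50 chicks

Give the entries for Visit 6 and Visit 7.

56 nests, 51 chicks; 63 nests, 57 chicks

Nests — +7 each step: 21, 28, 35, 42, 49 → 56 → 63.
Chicks: alternating steps +1, +6, +1, +6, …, so 36, 37, 43, 44, 50 → 51 → 57.
Putting the parts together: 56 nests, 51 chicks and then 63 nests, 57 chicks.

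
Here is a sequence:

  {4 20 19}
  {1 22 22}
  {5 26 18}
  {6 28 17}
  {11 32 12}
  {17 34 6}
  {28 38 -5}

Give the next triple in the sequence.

First component: 4, 1, 5, 6, 11, 17, 28 → 45 (each term is the sum of the two before it).
Second component — alternating steps +2, +4, +2, +4, …: 20, 22, 26, 28, 32, 34, 38 → 40.
Third component: 19, 22, 18, 17, 12, 6, -5 → -22 (together with the first component always sums to 23).
Putting it together: {45 40 -22}.

{45 40 -22}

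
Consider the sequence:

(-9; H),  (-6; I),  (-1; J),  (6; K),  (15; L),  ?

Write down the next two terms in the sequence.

First slot goes -9, -6, -1, 6, 15 → 26 → 39 (differences are 3, 5, 7, … (increasing by 2 each time)).
Letter: letters move forward 1 place in the alphabet; H, I, J, K, L → M → N.
So the next two terms are (26; M) and (39; N).

(26; M), (39; N)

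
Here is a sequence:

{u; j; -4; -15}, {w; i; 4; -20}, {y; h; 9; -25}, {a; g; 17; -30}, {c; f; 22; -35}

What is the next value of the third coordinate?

Third coordinate — alternating steps +8, +5, +8, +5, …: -4, 4, 9, 17, 22 → 30.

30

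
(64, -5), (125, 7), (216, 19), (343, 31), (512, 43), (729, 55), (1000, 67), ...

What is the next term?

First part goes 64, 125, 216, 343, 512, 729, 1000 → 1331 (perfect cubes: 4³, 5³, 6³, …).
Second part — +12 each step: -5, 7, 19, 31, 43, 55, 67 → 79.
Combining the parts gives (1331, 79).

(1331, 79)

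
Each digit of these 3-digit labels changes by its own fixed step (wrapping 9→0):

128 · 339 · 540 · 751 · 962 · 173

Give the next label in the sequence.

384

First digit — +2 each step, mod 10: 1, 3, 5, 7, 9, 1 → 3.
Second digit goes 2, 3, 4, 5, 6, 7 → 8 (+1 each step, mod 10).
Third digit goes 8, 9, 0, 1, 2, 3 → 4 (+1 each step, mod 10).
So the next label is 384.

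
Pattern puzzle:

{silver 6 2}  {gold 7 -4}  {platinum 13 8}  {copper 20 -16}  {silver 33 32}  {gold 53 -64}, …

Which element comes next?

Metal goes silver, gold, platinum, copper, silver, gold → platinum (repeats silver → gold → platinum → copper).
Second slot — each term is the sum of the two before it: 6, 7, 13, 20, 33, 53 → 86.
Third slot: 2, -4, 8, -16, 32, -64 → 128 (×(-2) each step).
Putting it together: {platinum 86 128}.

{platinum 86 128}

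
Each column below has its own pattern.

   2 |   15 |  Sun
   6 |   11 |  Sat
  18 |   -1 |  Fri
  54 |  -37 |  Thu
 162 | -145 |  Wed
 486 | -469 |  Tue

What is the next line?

For the first component, ×3 each step: 2, 6, 18, 54, 162, 486 → 1458.
Second component: together with the first component always sums to 17; 15, 11, -1, -37, -145, -469 → -1441.
Day — runs backward through the weekdays Mon→Sun: Sun, Sat, Fri, Thu, Wed, Tue → Mon.
Putting it together: 1458  -1441  Mon.

1458  -1441  Mon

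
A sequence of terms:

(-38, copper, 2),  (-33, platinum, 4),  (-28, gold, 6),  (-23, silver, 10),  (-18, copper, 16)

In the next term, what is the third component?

26

For the third component, each term is the sum of the two before it: 2, 4, 6, 10, 16 → 26.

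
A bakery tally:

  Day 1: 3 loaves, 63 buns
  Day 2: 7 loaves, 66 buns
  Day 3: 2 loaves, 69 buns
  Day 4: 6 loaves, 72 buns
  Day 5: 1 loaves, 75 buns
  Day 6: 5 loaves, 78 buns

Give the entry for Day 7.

For the loaves, alternating steps +4, −5, +4, −5, …: 3, 7, 2, 6, 1, 5 → 0.
Buns: +3 each step; 63, 66, 69, 72, 75, 78 → 81.
So the next line is 0 loaves, 81 buns.

0 loaves, 81 buns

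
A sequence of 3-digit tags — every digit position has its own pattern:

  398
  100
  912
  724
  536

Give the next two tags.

348 then 150

First digit goes 3, 1, 9, 7, 5 → 3 → 1 (−2 each step, mod 10).
Second digit: +1 each step, mod 10; 9, 0, 1, 2, 3 → 4 → 5.
Third digit goes 8, 0, 2, 4, 6 → 8 → 0 (+2 each step, mod 10).
Putting the parts together: 348 and then 150.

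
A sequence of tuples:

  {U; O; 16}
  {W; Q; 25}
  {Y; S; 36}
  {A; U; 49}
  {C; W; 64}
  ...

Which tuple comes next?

First letter goes U, W, Y, A, C → E (letters move forward 2 places in the alphabet, wrapping Z→A).
Second letter: letters move forward 2 places in the alphabet, so O, Q, S, U, W → Y.
Third entry goes 16, 25, 36, 49, 64 → 81 (perfect squares: 4², 5², 6², …).
Combining the parts gives {E; Y; 81}.

{E; Y; 81}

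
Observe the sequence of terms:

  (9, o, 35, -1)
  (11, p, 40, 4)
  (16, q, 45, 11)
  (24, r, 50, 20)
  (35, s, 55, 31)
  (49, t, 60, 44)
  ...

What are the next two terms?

First value: differences are 2, 5, 8, … (increasing by 3 each time); 9, 11, 16, 24, 35, 49 → 66 → 86.
Letter — letters move forward 1 place in the alphabet: o, p, q, r, s, t → u → v.
For the third value, +5 each step: 35, 40, 45, 50, 55, 60 → 65 → 70.
Fourth value: differences are 5, 7, 9, … (increasing by 2 each time), so -1, 4, 11, 20, 31, 44 → 59 → 76.
So the next two terms are (66, u, 65, 59) and (86, v, 70, 76).

(66, u, 65, 59), (86, v, 70, 76)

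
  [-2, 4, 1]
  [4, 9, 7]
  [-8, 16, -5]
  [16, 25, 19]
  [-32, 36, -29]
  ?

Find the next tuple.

[64, 49, 67]

For the first entry, ×(-2) each step: -2, 4, -8, 16, -32 → 64.
For the second entry, differences are 5, 7, 9, … (increasing by 2 each time): 4, 9, 16, 25, 36 → 49.
Third entry — always 3 more than the first entry: 1, 7, -5, 19, -29 → 67.
Combining the parts gives [64, 49, 67].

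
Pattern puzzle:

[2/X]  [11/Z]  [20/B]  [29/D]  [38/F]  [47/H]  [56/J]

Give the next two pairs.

First part: +9 each step; 2, 11, 20, 29, 38, 47, 56 → 65 → 74.
Letter: X, Z, B, D, F, H, J → L → N (letters move forward 2 places in the alphabet, wrapping Z→A).
So the next two pairs are [65/L] and [74/N].

[65/L], [74/N]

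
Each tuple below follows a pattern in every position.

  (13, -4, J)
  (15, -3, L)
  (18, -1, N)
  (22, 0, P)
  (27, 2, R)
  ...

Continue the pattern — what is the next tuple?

(33, 3, T)

First entry: differences are 2, 3, 4, … (increasing by 1 each time); 13, 15, 18, 22, 27 → 33.
Second entry: alternating steps +1, +2, +1, +2, …, so -4, -3, -1, 0, 2 → 3.
For the letter, letters move forward 2 places in the alphabet: J, L, N, P, R → T.
Putting it together: (33, 3, T).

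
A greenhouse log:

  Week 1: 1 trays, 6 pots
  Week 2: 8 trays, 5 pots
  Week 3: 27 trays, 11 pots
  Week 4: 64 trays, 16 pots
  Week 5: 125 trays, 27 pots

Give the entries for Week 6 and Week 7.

Trays — perfect cubes: 1³, 2³, 3³, …: 1, 8, 27, 64, 125 → 216 → 343.
Pots: each term is the sum of the two before it; 6, 5, 11, 16, 27 → 43 → 70.
So the next two rows are 216 trays, 43 pots and 343 trays, 70 pots.

216 trays, 43 pots; 343 trays, 70 pots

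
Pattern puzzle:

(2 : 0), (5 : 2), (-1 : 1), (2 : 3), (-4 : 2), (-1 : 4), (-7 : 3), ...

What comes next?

(-4 : 5)

First component: 2, 5, -1, 2, -4, -1, -7 → -4 (alternating steps +3, −6, +3, −6, …).
Second component — alternating steps +2, −1, +2, −1, …: 0, 2, 1, 3, 2, 4, 3 → 5.
So the next pair is (-4 : 5).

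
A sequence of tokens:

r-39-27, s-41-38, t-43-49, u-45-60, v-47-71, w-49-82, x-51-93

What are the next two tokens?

y-53-104, z-55-115

Letter: letters move forward 1 place in the alphabet; r, s, t, u, v, w, x → y → z.
Second component goes 39, 41, 43, 45, 47, 49, 51 → 53 → 55 (+2 each step).
Third component: +11 each step; 27, 38, 49, 60, 71, 82, 93 → 104 → 115.
So the next two tokens are y-53-104 and z-55-115.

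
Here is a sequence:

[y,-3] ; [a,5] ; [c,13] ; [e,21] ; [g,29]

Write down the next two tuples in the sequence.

For the letter, letters move forward 2 places in the alphabet, wrapping Z→A: y, a, c, e, g → i → k.
Second coordinate: +8 each step, so -3, 5, 13, 21, 29 → 37 → 45.
Putting the parts together: [i,37] and then [k,45].

[i,37], [k,45]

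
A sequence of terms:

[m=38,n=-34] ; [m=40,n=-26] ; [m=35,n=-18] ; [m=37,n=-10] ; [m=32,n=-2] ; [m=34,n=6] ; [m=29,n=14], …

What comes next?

[m=31,n=22]

M: 38, 40, 35, 37, 32, 34, 29 → 31 (alternating steps +2, −5, +2, −5, …).
N — +8 each step: -34, -26, -18, -10, -2, 6, 14 → 22.
Combining the parts gives [m=31,n=22].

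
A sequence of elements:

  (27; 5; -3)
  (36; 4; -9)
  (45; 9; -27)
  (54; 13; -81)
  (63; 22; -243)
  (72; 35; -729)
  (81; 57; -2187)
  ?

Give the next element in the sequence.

For the first part, +9 each step: 27, 36, 45, 54, 63, 72, 81 → 90.
Second part goes 5, 4, 9, 13, 22, 35, 57 → 92 (each term is the sum of the two before it).
Third part goes -3, -9, -27, -81, -243, -729, -2187 → -6561 (×3 each step).
So the next element is (90; 92; -6561).

(90; 92; -6561)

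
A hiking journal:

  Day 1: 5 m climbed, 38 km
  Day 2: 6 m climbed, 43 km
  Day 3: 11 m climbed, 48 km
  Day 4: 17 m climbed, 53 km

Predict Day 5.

28 m climbed, 58 km

M climbed: each term is the sum of the two before it, so 5, 6, 11, 17 → 28.
Km — +5 each step: 38, 43, 48, 53 → 58.
So the next record is 28 m climbed, 58 km.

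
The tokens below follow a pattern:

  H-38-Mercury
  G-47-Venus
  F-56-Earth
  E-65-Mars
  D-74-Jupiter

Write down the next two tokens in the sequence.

For the letter, letters move back 1 place in the alphabet: H, G, F, E, D → C → B.
Second component: +9 each step; 38, 47, 56, 65, 74 → 83 → 92.
Planet: runs through the planets Mercury→Neptune, so Mercury, Venus, Earth, Mars, Jupiter → Saturn → Uranus.
So the next two tokens are C-83-Saturn and B-92-Uranus.

C-83-Saturn, B-92-Uranus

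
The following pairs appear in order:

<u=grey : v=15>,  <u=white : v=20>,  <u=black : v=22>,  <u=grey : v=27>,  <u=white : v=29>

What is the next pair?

U: grey, white, black, grey, white → black (repeats grey → white → black).
V goes 15, 20, 22, 27, 29 → 34 (alternating steps +5, +2, +5, +2, …).
Combining the parts gives <u=black : v=34>.

<u=black : v=34>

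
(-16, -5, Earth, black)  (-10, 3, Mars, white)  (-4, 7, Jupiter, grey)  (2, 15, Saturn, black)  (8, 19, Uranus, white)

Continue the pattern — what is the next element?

First entry goes -16, -10, -4, 2, 8 → 14 (+6 each step).
Second entry: -5, 3, 7, 15, 19 → 27 (alternating steps +8, +4, +8, +4, …).
Planet: runs through the planets Mercury→Neptune; Earth, Mars, Jupiter, Saturn, Uranus → Neptune.
Shade — repeats black → white → grey: black, white, grey, black, white → grey.
Putting it together: (14, 27, Neptune, grey).

(14, 27, Neptune, grey)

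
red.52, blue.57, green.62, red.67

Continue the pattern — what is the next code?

Colour goes red, blue, green, red → blue (repeats red → blue → green).
For the second component, +5 each step: 52, 57, 62, 67 → 72.
Combining the parts gives blue.72.

blue.72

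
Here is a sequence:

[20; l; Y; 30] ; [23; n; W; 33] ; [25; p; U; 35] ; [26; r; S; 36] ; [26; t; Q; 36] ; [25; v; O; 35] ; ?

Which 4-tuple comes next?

[23; x; M; 33]

First coordinate: differences are 3, 2, 1, … (decreasing by 1 each time); 20, 23, 25, 26, 26, 25 → 23.
First letter goes l, n, p, r, t, v → x (letters move forward 2 places in the alphabet).
Second letter — letters move back 2 places in the alphabet: Y, W, U, S, Q, O → M.
Fourth coordinate: always 10 more than the first coordinate; 30, 33, 35, 36, 36, 35 → 33.
So the next 4-tuple is [23; x; M; 33].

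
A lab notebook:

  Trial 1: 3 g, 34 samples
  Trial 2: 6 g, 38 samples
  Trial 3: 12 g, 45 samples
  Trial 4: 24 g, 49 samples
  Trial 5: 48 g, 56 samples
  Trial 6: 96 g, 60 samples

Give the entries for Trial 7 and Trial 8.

G: 3, 6, 12, 24, 48, 96 → 192 → 384 (×2 each step).
Samples goes 34, 38, 45, 49, 56, 60 → 67 → 71 (alternating steps +4, +7, +4, +7, …).
Putting the parts together: 192 g, 67 samples and then 384 g, 71 samples.

192 g, 67 samples; 384 g, 71 samples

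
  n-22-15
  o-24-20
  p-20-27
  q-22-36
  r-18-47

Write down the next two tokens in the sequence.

Letter — letters move forward 1 place in the alphabet: n, o, p, q, r → s → t.
Second component: alternating steps +2, −4, +2, −4, …, so 22, 24, 20, 22, 18 → 20 → 16.
Third component: 15, 20, 27, 36, 47 → 60 → 75 (differences are 5, 7, 9, … (increasing by 2 each time)).
So the next two tokens are s-20-60 and t-16-75.

s-20-60, t-16-75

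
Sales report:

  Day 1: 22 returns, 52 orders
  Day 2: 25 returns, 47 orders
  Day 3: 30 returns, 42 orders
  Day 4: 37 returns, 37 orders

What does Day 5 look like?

46 returns, 32 orders

For the returns, differences are 3, 5, 7, … (increasing by 2 each time): 22, 25, 30, 37 → 46.
Orders: −5 each step; 52, 47, 42, 37 → 32.
Putting it together: 46 returns, 32 orders.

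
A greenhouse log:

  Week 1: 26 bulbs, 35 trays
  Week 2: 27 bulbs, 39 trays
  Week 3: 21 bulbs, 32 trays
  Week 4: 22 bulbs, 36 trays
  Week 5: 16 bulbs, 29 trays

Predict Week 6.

Bulbs: 26, 27, 21, 22, 16 → 17 (alternating steps +1, −6, +1, −6, …).
For the trays, alternating steps +4, −7, +4, −7, …: 35, 39, 32, 36, 29 → 33.
Combining the parts gives 17 bulbs, 33 trays.

17 bulbs, 33 trays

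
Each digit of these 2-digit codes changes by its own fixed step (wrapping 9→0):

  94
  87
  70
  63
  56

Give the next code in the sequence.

49

First digit: 9, 8, 7, 6, 5 → 4 (−1 each step, mod 10).
Second digit: 4, 7, 0, 3, 6 → 9 (+3 each step, mod 10).
Putting it together: 49.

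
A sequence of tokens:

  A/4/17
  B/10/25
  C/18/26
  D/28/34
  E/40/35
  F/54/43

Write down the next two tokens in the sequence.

G/70/44, H/88/52

For the letter, letters move forward 1 place in the alphabet: A, B, C, D, E, F → G → H.
Second component: differences are 6, 8, 10, … (increasing by 2 each time), so 4, 10, 18, 28, 40, 54 → 70 → 88.
For the third component, alternating steps +8, +1, +8, +1, …: 17, 25, 26, 34, 35, 43 → 44 → 52.
Putting the parts together: G/70/44 and then H/88/52.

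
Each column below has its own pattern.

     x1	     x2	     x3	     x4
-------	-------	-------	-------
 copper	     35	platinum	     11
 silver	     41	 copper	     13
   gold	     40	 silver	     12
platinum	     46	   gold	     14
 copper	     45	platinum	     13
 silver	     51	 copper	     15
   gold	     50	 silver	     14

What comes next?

platinum  56  gold  16

For the column x1, repeats copper → silver → gold → platinum: copper, silver, gold, platinum, copper, silver, gold → platinum.
Column x2: alternating steps +6, −1, +6, −1, …, so 35, 41, 40, 46, 45, 51, 50 → 56.
Column x3: platinum, copper, silver, gold, platinum, copper, silver → gold (repeats platinum → copper → silver → gold).
Column x4: alternating steps +2, −1, +2, −1, …, so 11, 13, 12, 14, 13, 15, 14 → 16.
Putting it together: platinum  56  gold  16.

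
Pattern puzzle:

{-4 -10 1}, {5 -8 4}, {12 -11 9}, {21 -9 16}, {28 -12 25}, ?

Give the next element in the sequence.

For the first component, alternating steps +9, +7, +9, +7, …: -4, 5, 12, 21, 28 → 37.
Second component: alternating steps +2, −3, +2, −3, …, so -10, -8, -11, -9, -12 → -10.
Third component: 1, 4, 9, 16, 25 → 36 (perfect squares: 1², 2², 3², …).
Combining the parts gives {37 -10 36}.

{37 -10 36}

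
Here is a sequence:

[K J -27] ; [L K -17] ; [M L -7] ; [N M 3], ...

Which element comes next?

First letter: letters move forward 1 place in the alphabet; K, L, M, N → O.
Second letter: letters move forward 1 place in the alphabet, so J, K, L, M → N.
Third coordinate: +10 each step, so -27, -17, -7, 3 → 13.
Putting it together: [O N 13].

[O N 13]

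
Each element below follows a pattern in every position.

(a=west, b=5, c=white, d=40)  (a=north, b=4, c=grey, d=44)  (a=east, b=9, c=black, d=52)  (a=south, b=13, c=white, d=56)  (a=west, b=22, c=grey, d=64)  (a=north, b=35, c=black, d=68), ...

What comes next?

(a=east, b=57, c=white, d=76)

A: repeats west → north → east → south, so west, north, east, south, west, north → east.
B — each term is the sum of the two before it: 5, 4, 9, 13, 22, 35 → 57.
For the c, repeats white → grey → black: white, grey, black, white, grey, black → white.
For the d, alternating steps +4, +8, +4, +8, …: 40, 44, 52, 56, 64, 68 → 76.
Putting it together: (a=east, b=57, c=white, d=76).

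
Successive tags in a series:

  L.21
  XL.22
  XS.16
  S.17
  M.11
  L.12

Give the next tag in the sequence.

Size: repeats L → XL → XS → S → M; L, XL, XS, S, M, L → XL.
Second component — alternating steps +1, −6, +1, −6, …: 21, 22, 16, 17, 11, 12 → 6.
Putting it together: XL.6.

XL.6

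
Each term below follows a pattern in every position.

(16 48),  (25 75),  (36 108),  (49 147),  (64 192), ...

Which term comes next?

(81 243)

For the first entry, perfect squares: 4², 5², 6², …: 16, 25, 36, 49, 64 → 81.
Second entry: always 3 × the first entry; 48, 75, 108, 147, 192 → 243.
Combining the parts gives (81 243).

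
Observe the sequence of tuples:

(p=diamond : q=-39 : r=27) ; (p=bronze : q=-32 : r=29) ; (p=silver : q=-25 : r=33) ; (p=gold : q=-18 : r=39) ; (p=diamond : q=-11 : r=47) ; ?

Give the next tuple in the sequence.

(p=bronze : q=-4 : r=57)

P: repeats diamond → bronze → silver → gold, so diamond, bronze, silver, gold, diamond → bronze.
Q: -39, -32, -25, -18, -11 → -4 (+7 each step).
R: 27, 29, 33, 39, 47 → 57 (differences are 2, 4, 6, … (increasing by 2 each time)).
So the next tuple is (p=bronze : q=-4 : r=57).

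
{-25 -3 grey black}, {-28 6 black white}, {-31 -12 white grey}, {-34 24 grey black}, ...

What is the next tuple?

{-37 -48 black white}

First coordinate: -25, -28, -31, -34 → -37 (−3 each step).
Second coordinate: ×(-2) each step; -3, 6, -12, 24 → -48.
First shade goes grey, black, white, grey → black (repeats grey → black → white).
Second shade: repeats black → white → grey, so black, white, grey, black → white.
Putting it together: {-37 -48 black white}.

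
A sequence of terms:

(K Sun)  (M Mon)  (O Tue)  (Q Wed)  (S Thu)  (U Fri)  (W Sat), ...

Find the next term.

(Y Sun)

Letter: K, M, O, Q, S, U, W → Y (letters move forward 2 places in the alphabet).
Day: runs through the weekdays Mon→Sun, so Sun, Mon, Tue, Wed, Thu, Fri, Sat → Sun.
So the next term is (Y Sun).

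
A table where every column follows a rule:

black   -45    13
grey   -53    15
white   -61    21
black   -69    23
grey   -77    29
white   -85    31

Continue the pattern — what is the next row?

black  -93  37

Shade — repeats black → grey → white: black, grey, white, black, grey, white → black.
Second component: -45, -53, -61, -69, -77, -85 → -93 (−8 each step).
Third component: alternating steps +2, +6, +2, +6, …; 13, 15, 21, 23, 29, 31 → 37.
So the next row is black  -93  37.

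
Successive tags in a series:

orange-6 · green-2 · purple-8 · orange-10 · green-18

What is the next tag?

For the colour, repeats orange → green → purple: orange, green, purple, orange, green → purple.
Second component: each term is the sum of the two before it; 6, 2, 8, 10, 18 → 28.
So the next tag is purple-28.

purple-28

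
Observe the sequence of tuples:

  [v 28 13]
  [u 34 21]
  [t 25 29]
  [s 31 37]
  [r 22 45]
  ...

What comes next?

For the letter, letters move back 1 place in the alphabet: v, u, t, s, r → q.
Second entry goes 28, 34, 25, 31, 22 → 28 (alternating steps +6, −9, +6, −9, …).
Third entry: 13, 21, 29, 37, 45 → 53 (+8 each step).
So the next tuple is [q 28 53].

[q 28 53]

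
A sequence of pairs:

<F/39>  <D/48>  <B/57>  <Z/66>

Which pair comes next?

Letter: letters move back 2 places in the alphabet, wrapping A→Z; F, D, B, Z → X.
For the second coordinate, +9 each step: 39, 48, 57, 66 → 75.
Putting it together: <X/75>.

<X/75>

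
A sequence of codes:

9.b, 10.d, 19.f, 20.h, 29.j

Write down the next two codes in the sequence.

First component goes 9, 10, 19, 20, 29 → 30 → 39 (alternating steps +1, +9, +1, +9, …).
Letter — letters move forward 2 places in the alphabet: b, d, f, h, j → l → n.
So the next two codes are 30.l and 39.n.

30.l then 39.n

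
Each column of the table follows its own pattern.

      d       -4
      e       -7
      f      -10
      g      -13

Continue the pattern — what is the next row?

h  -16

For the letter, letters move forward 1 place in the alphabet: d, e, f, g → h.
Second component: −3 each step, so -4, -7, -10, -13 → -16.
So the next row is h  -16.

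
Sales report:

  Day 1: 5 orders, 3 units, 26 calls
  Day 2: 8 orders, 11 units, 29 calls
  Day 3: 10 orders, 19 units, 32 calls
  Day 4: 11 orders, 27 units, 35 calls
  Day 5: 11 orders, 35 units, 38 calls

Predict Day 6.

Orders: 5, 8, 10, 11, 11 → 10 (differences are 3, 2, 1, … (decreasing by 1 each time)).
Units — +8 each step: 3, 11, 19, 27, 35 → 43.
Calls: +3 each step, so 26, 29, 32, 35, 38 → 41.
So the next line is 10 orders, 43 units, 41 calls.

10 orders, 43 units, 41 calls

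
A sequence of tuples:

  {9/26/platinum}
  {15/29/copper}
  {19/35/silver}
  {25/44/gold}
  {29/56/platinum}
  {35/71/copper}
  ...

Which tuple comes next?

For the first value, alternating steps +6, +4, +6, +4, …: 9, 15, 19, 25, 29, 35 → 39.
Second value — differences are 3, 6, 9, … (increasing by 3 each time): 26, 29, 35, 44, 56, 71 → 89.
For the metal, repeats platinum → copper → silver → gold: platinum, copper, silver, gold, platinum, copper → silver.
Combining the parts gives {39/89/silver}.

{39/89/silver}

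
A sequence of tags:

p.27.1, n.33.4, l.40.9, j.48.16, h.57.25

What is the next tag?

f.67.36

Letter goes p, n, l, j, h → f (letters move back 2 places in the alphabet).
Second component: differences are 6, 7, 8, … (increasing by 1 each time); 27, 33, 40, 48, 57 → 67.
For the third component, perfect squares: 1², 2², 3², …: 1, 4, 9, 16, 25 → 36.
Putting it together: f.67.36.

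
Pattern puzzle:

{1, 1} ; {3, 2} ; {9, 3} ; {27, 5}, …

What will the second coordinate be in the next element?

Second coordinate: each term is the sum of the two before it; 1, 2, 3, 5 → 8.

8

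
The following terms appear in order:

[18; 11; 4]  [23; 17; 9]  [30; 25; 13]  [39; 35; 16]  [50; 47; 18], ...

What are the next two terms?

[63; 61; 19], [78; 77; 19]

First slot: 18, 23, 30, 39, 50 → 63 → 78 (differences are 5, 7, 9, … (increasing by 2 each time)).
Second slot: 11, 17, 25, 35, 47 → 61 → 77 (differences are 6, 8, 10, … (increasing by 2 each time)).
For the third slot, differences are 5, 4, 3, … (decreasing by 1 each time): 4, 9, 13, 16, 18 → 19 → 19.
So the next two terms are [63; 61; 19] and [78; 77; 19].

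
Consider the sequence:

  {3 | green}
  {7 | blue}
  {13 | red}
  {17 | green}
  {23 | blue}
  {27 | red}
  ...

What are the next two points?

{33 | green}, {37 | blue}

First part: 3, 7, 13, 17, 23, 27 → 33 → 37 (alternating steps +4, +6, +4, +6, …).
Colour goes green, blue, red, green, blue, red → green → blue (repeats green → blue → red).
Putting the parts together: {33 | green} and then {37 | blue}.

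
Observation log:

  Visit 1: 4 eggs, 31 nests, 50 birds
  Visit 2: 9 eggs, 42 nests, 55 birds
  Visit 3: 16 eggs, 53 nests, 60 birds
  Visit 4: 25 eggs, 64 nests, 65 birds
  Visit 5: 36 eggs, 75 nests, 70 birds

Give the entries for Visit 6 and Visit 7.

Eggs: perfect squares: 2², 3², 4², …; 4, 9, 16, 25, 36 → 49 → 64.
Nests goes 31, 42, 53, 64, 75 → 86 → 97 (+11 each step).
Birds: +5 each step, so 50, 55, 60, 65, 70 → 75 → 80.
Putting the parts together: 49 eggs, 86 nests, 75 birds and then 64 eggs, 97 nests, 80 birds.

49 eggs, 86 nests, 75 birds; 64 eggs, 97 nests, 80 birds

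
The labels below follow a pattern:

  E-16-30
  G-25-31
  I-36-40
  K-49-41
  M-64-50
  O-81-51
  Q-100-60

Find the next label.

Letter: E, G, I, K, M, O, Q → S (letters move forward 2 places in the alphabet).
Second component: 16, 25, 36, 49, 64, 81, 100 → 121 (perfect squares: 4², 5², 6², …).
Third component: 30, 31, 40, 41, 50, 51, 60 → 61 (alternating steps +1, +9, +1, +9, …).
So the next label is S-121-61.

S-121-61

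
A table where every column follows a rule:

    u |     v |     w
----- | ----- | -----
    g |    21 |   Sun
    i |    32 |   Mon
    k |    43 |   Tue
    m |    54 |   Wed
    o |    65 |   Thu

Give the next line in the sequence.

For the column u, letters move forward 2 places in the alphabet: g, i, k, m, o → q.
Column v: 21, 32, 43, 54, 65 → 76 (+11 each step).
Column w: runs through the weekdays Mon→Sun; Sun, Mon, Tue, Wed, Thu → Fri.
Combining the parts gives q  76  Fri.

q  76  Fri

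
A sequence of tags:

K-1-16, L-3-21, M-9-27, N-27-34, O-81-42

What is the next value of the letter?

Letter — letters move forward 1 place in the alphabet: K, L, M, N, O → P.
Second component goes 1, 3, 9, 27, 81 → 243 (×3 each step).
Third component goes 16, 21, 27, 34, 42 → 51 (differences are 5, 6, 7, … (increasing by 1 each time)).

P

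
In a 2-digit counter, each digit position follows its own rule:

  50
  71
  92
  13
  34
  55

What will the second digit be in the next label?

Second digit — +1 each step, mod 10: 0, 1, 2, 3, 4, 5 → 6.

6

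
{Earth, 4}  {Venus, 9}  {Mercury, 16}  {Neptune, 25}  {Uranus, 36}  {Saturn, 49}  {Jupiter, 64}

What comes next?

{Mars, 81}

Planet — runs backward through the planets Mercury→Neptune: Earth, Venus, Mercury, Neptune, Uranus, Saturn, Jupiter → Mars.
For the second part, perfect squares: 2², 3², 4², …: 4, 9, 16, 25, 36, 49, 64 → 81.
Putting it together: {Mars, 81}.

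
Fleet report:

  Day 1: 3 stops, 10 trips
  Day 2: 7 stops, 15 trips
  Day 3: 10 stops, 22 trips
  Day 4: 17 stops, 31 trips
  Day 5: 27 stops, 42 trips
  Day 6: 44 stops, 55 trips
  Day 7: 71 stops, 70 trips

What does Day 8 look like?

Stops goes 3, 7, 10, 17, 27, 44, 71 → 115 (each term is the sum of the two before it).
Trips: 10, 15, 22, 31, 42, 55, 70 → 87 (differences are 5, 7, 9, … (increasing by 2 each time)).
Combining the parts gives 115 stops, 87 trips.

115 stops, 87 trips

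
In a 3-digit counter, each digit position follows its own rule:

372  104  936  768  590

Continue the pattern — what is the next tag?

For the first digit, −2 each step, mod 10: 3, 1, 9, 7, 5 → 3.
Second digit — +3 each step, mod 10: 7, 0, 3, 6, 9 → 2.
Third digit: +2 each step, mod 10; 2, 4, 6, 8, 0 → 2.
Putting it together: 322.

322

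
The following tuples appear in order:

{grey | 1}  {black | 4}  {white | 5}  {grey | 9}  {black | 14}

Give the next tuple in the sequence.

Shade goes grey, black, white, grey, black → white (repeats grey → black → white).
For the second entry, each term is the sum of the two before it: 1, 4, 5, 9, 14 → 23.
Putting it together: {white | 23}.

{white | 23}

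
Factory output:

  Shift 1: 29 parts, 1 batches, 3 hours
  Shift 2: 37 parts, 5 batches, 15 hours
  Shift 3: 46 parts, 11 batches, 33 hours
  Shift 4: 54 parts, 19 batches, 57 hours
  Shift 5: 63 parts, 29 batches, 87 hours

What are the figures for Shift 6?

71 parts, 41 batches, 123 hours

Parts: alternating steps +8, +9, +8, +9, …; 29, 37, 46, 54, 63 → 71.
Batches: differences are 4, 6, 8, … (increasing by 2 each time); 1, 5, 11, 19, 29 → 41.
For the hours, always 3 × the batches: 3, 15, 33, 57, 87 → 123.
So the next record is 71 parts, 41 batches, 123 hours.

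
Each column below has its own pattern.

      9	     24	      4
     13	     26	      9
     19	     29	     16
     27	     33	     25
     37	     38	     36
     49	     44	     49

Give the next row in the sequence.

First component: 9, 13, 19, 27, 37, 49 → 63 (differences are 4, 6, 8, … (increasing by 2 each time)).
Second component: 24, 26, 29, 33, 38, 44 → 51 (differences are 2, 3, 4, … (increasing by 1 each time)).
Third component — perfect squares: 2², 3², 4², …: 4, 9, 16, 25, 36, 49 → 64.
Combining the parts gives 63  51  64.

63  51  64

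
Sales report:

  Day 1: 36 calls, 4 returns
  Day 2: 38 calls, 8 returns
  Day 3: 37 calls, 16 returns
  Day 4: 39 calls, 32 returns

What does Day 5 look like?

Calls: alternating steps +2, −1, +2, −1, …, so 36, 38, 37, 39 → 38.
Returns goes 4, 8, 16, 32 → 64 (×2 each step).
So the next row is 38 calls, 64 returns.

38 calls, 64 returns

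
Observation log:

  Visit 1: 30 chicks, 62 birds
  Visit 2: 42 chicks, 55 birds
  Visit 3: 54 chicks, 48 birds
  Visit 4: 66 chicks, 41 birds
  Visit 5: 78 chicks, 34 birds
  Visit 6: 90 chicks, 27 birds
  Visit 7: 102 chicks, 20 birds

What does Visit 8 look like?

Chicks: +12 each step; 30, 42, 54, 66, 78, 90, 102 → 114.
Birds: 62, 55, 48, 41, 34, 27, 20 → 13 (−7 each step).
So the next row is 114 chicks, 13 birds.

114 chicks, 13 birds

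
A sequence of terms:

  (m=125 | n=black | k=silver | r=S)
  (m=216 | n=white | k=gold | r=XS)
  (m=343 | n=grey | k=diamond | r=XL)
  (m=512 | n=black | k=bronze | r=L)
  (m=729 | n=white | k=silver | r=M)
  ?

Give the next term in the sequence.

(m=1000 | n=grey | k=gold | r=S)

M — perfect cubes: 5³, 6³, 7³, …: 125, 216, 343, 512, 729 → 1000.
N: repeats black → white → grey, so black, white, grey, black, white → grey.
K — repeats silver → gold → diamond → bronze: silver, gold, diamond, bronze, silver → gold.
R: runs backward through clothing sizes XS→XL, so S, XS, XL, L, M → S.
Combining the parts gives (m=1000 | n=grey | k=gold | r=S).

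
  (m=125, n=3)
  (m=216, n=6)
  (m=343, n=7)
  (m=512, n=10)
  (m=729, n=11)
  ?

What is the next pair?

M: perfect cubes: 5³, 6³, 7³, …, so 125, 216, 343, 512, 729 → 1000.
N goes 3, 6, 7, 10, 11 → 14 (alternating steps +3, +1, +3, +1, …).
Putting it together: (m=1000, n=14).

(m=1000, n=14)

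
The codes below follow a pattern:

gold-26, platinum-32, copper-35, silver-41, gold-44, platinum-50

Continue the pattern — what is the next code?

Metal: repeats gold → platinum → copper → silver, so gold, platinum, copper, silver, gold, platinum → copper.
Second component — alternating steps +6, +3, +6, +3, …: 26, 32, 35, 41, 44, 50 → 53.
So the next code is copper-53.

copper-53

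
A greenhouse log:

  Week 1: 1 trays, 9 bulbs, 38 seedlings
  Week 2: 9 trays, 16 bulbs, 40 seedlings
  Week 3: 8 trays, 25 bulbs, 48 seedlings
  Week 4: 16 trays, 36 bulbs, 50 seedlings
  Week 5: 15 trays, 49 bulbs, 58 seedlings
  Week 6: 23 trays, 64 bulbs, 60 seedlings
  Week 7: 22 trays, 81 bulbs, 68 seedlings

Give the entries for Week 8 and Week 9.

Trays: alternating steps +8, −1, +8, −1, …; 1, 9, 8, 16, 15, 23, 22 → 30 → 29.
Bulbs goes 9, 16, 25, 36, 49, 64, 81 → 100 → 121 (perfect squares: 3², 4², 5², …).
Seedlings: alternating steps +2, +8, +2, +8, …, so 38, 40, 48, 50, 58, 60, 68 → 70 → 78.
Putting the parts together: 30 trays, 100 bulbs, 70 seedlings and then 29 trays, 121 bulbs, 78 seedlings.

30 trays, 100 bulbs, 70 seedlings; 29 trays, 121 bulbs, 78 seedlings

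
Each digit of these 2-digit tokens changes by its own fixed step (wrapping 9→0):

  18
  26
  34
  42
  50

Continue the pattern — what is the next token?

68

First digit — +1 each step, mod 10: 1, 2, 3, 4, 5 → 6.
Second digit goes 8, 6, 4, 2, 0 → 8 (−2 each step, mod 10).
So the next token is 68.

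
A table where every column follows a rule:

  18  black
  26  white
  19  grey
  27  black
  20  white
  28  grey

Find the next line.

First component: alternating steps +8, −7, +8, −7, …; 18, 26, 19, 27, 20, 28 → 21.
Shade: repeats black → white → grey, so black, white, grey, black, white, grey → black.
Combining the parts gives 21  black.

21  black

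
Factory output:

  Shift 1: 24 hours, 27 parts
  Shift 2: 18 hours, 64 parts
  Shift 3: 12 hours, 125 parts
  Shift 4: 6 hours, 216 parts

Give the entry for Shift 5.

For the hours, −6 each step: 24, 18, 12, 6 → 0.
Parts goes 27, 64, 125, 216 → 343 (perfect cubes: 3³, 4³, 5³, …).
So the next line is 0 hours, 343 parts.

0 hours, 343 parts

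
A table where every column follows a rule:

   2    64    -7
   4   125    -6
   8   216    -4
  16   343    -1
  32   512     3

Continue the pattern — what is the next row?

First component goes 2, 4, 8, 16, 32 → 64 (×2 each step).
Second component: perfect cubes: 4³, 5³, 6³, …, so 64, 125, 216, 343, 512 → 729.
Third component: -7, -6, -4, -1, 3 → 8 (differences are 1, 2, 3, … (increasing by 1 each time)).
So the next row is 64  729  8.

64  729  8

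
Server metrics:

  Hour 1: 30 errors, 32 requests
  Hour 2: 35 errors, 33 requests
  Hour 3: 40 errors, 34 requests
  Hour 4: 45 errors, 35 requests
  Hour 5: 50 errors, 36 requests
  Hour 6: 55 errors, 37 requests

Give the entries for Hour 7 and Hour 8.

60 errors, 38 requests; 65 errors, 39 requests

Errors: +5 each step, so 30, 35, 40, 45, 50, 55 → 60 → 65.
Requests: 32, 33, 34, 35, 36, 37 → 38 → 39 (+1 each step).
Putting the parts together: 60 errors, 38 requests and then 65 errors, 39 requests.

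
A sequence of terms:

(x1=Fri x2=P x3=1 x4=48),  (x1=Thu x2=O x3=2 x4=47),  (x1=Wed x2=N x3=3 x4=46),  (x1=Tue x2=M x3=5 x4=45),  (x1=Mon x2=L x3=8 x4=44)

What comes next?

X1 goes Fri, Thu, Wed, Tue, Mon → Sun (runs backward through the weekdays Mon→Sun).
X2 goes P, O, N, M, L → K (letters move back 1 place in the alphabet).
X3 — each term is the sum of the two before it: 1, 2, 3, 5, 8 → 13.
X4: −1 each step, so 48, 47, 46, 45, 44 → 43.
So the next term is (x1=Sun x2=K x3=13 x4=43).

(x1=Sun x2=K x3=13 x4=43)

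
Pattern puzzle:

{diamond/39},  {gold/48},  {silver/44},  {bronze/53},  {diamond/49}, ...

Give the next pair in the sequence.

{gold/58}

Rank: diamond, gold, silver, bronze, diamond → gold (repeats diamond → gold → silver → bronze).
Second entry: 39, 48, 44, 53, 49 → 58 (alternating steps +9, −4, +9, −4, …).
So the next pair is {gold/58}.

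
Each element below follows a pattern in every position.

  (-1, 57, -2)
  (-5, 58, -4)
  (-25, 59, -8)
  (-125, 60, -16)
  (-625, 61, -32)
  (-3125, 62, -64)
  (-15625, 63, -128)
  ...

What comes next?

(-78125, 64, -256)

First coordinate — ×5 each step: -1, -5, -25, -125, -625, -3125, -15625 → -78125.
Second coordinate: 57, 58, 59, 60, 61, 62, 63 → 64 (+1 each step).
Third coordinate: -2, -4, -8, -16, -32, -64, -128 → -256 (×2 each step).
Putting it together: (-78125, 64, -256).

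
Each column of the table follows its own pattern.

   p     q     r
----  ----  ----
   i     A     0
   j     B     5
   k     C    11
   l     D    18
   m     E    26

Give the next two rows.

n  F  35; o  G  45

Column p goes i, j, k, l, m → n → o (letters move forward 1 place in the alphabet).
Column q: letters move forward 1 place in the alphabet; A, B, C, D, E → F → G.
Column r — differences are 5, 6, 7, … (increasing by 1 each time): 0, 5, 11, 18, 26 → 35 → 45.
So the next two rows are n  F  35 and o  G  45.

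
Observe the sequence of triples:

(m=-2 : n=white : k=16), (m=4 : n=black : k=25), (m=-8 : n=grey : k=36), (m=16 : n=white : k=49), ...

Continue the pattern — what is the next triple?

(m=-32 : n=black : k=64)

M goes -2, 4, -8, 16 → -32 (×(-2) each step).
N: repeats white → black → grey, so white, black, grey, white → black.
K goes 16, 25, 36, 49 → 64 (perfect squares: 4², 5², 6², …).
Combining the parts gives (m=-32 : n=black : k=64).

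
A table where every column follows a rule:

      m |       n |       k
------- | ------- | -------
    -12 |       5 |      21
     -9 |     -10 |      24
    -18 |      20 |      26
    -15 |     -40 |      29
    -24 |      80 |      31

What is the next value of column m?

Column m: -12, -9, -18, -15, -24 → -21 (alternating steps +3, −9, +3, −9, …).
Column n — ×(-2) each step: 5, -10, 20, -40, 80 → -160.
Column k: alternating steps +3, +2, +3, +2, …, so 21, 24, 26, 29, 31 → 34.

-21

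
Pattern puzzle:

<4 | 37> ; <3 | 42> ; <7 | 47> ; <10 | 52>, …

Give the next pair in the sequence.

<17 | 57>

First value: each term is the sum of the two before it, so 4, 3, 7, 10 → 17.
Second value: +5 each step; 37, 42, 47, 52 → 57.
Combining the parts gives <17 | 57>.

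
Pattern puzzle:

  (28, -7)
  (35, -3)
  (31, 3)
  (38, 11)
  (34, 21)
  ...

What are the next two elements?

First part: alternating steps +7, −4, +7, −4, …; 28, 35, 31, 38, 34 → 41 → 37.
Second part — differences are 4, 6, 8, … (increasing by 2 each time): -7, -3, 3, 11, 21 → 33 → 47.
Putting the parts together: (41, 33) and then (37, 47).

(41, 33), (37, 47)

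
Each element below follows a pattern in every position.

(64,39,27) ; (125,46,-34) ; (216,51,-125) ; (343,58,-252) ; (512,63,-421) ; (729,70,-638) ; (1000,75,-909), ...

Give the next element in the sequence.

(1331,82,-1240)

First value: perfect cubes: 4³, 5³, 6³, …; 64, 125, 216, 343, 512, 729, 1000 → 1331.
For the second value, alternating steps +7, +5, +7, +5, …: 39, 46, 51, 58, 63, 70, 75 → 82.
Third value: together with the first value always sums to 91; 27, -34, -125, -252, -421, -638, -909 → -1240.
So the next element is (1331,82,-1240).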